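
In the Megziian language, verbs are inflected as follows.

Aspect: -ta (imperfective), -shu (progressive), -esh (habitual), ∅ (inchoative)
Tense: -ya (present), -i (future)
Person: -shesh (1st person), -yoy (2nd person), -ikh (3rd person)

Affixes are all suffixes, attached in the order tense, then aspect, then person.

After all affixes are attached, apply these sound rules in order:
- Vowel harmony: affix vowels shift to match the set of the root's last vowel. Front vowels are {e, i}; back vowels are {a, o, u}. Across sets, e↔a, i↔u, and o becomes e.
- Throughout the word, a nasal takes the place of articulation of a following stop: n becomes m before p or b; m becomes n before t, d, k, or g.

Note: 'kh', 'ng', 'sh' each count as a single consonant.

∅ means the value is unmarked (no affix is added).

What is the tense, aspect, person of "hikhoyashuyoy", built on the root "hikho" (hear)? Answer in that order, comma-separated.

Segment: hikho-ya-shu-yoy.
tense: -ya → present.
aspect: -shu → progressive.
person: -yoy → 2nd person.

present, progressive, 2nd person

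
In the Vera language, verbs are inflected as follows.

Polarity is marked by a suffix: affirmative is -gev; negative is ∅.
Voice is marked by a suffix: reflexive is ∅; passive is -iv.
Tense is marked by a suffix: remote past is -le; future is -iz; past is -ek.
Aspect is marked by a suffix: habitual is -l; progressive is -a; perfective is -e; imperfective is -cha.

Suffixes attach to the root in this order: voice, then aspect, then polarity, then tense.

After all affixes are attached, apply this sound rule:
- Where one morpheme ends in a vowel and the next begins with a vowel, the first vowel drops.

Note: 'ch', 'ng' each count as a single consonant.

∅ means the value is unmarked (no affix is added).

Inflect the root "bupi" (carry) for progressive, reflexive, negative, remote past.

bupale

voice = reflexive: zero marking, form stays bupi.
Attach aspect progressive -a → bupia.
polarity = negative: zero marking, form stays bupia.
Attach tense remote past -le → bupiale.
Apply vowel deletion: bupiale → bupale.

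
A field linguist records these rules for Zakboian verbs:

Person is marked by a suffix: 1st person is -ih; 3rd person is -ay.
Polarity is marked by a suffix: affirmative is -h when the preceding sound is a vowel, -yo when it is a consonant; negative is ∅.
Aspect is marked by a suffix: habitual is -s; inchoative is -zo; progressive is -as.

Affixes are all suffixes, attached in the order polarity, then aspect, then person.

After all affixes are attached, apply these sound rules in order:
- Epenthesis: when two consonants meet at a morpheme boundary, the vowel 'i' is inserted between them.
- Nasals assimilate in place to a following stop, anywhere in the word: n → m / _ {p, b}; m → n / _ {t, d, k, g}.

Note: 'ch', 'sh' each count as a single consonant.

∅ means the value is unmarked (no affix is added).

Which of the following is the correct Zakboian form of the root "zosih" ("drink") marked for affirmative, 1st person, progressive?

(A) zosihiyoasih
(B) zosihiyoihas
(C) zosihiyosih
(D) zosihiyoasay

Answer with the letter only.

A

Attach polarity affirmative -yo (after consonant 'h') → zosihyo.
Attach aspect progressive -as → zosihyoas.
Attach person 1st person -ih → zosihyoasih.
Apply epenthesis: zosihyoasih → zosihiyoasih.
Nasal assimilation: no change.
So the correct form is zosihiyoasih, option (A).
(C) zosihiyosih is wrong: it uses habitual instead of progressive for aspect.
(B) zosihiyoihas is wrong: it has the affixes in the wrong order.
(D) zosihiyoasay is wrong: it uses 3rd person instead of 1st person for person.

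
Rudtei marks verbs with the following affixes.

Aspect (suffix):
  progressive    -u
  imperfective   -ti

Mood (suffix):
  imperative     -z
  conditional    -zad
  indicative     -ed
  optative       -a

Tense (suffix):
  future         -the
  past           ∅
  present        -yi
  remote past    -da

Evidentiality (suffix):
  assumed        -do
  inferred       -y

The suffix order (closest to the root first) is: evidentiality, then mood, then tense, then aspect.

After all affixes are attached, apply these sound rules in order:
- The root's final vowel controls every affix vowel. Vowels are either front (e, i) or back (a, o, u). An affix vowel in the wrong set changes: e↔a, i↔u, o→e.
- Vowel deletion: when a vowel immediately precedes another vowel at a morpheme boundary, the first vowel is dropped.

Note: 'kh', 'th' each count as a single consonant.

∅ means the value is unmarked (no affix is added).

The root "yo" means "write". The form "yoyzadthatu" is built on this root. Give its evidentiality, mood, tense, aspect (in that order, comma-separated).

Segment: yo-y-zad-the-ti.
evidentiality: -y → inferred.
mood: -zad → conditional.
tense: -the → future.
aspect: -ti → imperfective.

inferred, conditional, future, imperfective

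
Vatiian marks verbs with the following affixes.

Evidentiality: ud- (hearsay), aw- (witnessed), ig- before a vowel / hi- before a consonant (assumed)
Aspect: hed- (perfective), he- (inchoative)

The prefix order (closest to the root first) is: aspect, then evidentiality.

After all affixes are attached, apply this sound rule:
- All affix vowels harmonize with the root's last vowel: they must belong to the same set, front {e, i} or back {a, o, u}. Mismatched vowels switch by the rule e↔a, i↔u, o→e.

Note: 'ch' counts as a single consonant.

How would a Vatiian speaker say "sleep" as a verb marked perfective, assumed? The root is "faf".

Attach aspect perfective hed- → hedfaf.
Attach evidentiality assumed hi- (before consonant 'h') → hihedfaf.
Apply vowel harmony: hihedfaf → huhadfaf.

huhadfaf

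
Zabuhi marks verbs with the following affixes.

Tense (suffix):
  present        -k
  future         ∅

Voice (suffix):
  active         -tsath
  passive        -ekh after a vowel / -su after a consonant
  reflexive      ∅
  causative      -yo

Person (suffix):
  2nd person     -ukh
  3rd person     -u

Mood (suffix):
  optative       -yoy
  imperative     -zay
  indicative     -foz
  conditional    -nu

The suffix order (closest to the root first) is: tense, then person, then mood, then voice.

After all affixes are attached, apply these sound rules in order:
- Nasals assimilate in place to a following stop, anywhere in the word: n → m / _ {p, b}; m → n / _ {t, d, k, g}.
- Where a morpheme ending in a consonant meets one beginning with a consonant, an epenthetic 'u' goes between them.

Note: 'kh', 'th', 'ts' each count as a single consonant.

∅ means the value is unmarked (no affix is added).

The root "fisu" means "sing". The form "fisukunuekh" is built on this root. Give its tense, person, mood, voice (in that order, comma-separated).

Segment: fisu-k-u-nu-ekh.
tense: -k → present.
person: -u → 3rd person.
mood: -nu → conditional.
voice: -ekh/su → passive.

present, 3rd person, conditional, passive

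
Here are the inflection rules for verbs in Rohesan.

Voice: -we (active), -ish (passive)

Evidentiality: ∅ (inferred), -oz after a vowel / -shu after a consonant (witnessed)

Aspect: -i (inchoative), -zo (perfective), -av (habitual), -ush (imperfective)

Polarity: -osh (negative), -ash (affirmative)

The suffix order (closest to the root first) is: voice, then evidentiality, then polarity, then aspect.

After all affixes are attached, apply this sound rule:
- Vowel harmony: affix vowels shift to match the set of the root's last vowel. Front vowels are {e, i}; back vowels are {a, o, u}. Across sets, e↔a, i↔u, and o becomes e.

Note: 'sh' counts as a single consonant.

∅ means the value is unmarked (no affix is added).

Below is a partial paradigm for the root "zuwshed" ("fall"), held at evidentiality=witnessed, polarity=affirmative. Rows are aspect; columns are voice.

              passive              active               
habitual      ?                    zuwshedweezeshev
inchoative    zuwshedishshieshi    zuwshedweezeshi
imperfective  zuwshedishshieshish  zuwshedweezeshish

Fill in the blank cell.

zuwshedishshieshev

Attach voice passive -ish → zuwshedish.
Attach evidentiality witnessed -shu (after consonant 'sh') → zuwshedishshu.
Attach polarity affirmative -ash → zuwshedishshuash.
Attach aspect habitual -av → zuwshedishshuashav.
Apply vowel harmony: zuwshedishshuashav → zuwshedishshieshev.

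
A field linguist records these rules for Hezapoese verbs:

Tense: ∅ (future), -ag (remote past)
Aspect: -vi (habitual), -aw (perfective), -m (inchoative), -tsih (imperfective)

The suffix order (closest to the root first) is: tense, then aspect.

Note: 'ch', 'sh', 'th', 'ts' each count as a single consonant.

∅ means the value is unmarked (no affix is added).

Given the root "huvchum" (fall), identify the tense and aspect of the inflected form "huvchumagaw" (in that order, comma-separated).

remote past, perfective

Segment: huvchum-ag-aw.
tense: -ag → remote past.
aspect: -aw → perfective.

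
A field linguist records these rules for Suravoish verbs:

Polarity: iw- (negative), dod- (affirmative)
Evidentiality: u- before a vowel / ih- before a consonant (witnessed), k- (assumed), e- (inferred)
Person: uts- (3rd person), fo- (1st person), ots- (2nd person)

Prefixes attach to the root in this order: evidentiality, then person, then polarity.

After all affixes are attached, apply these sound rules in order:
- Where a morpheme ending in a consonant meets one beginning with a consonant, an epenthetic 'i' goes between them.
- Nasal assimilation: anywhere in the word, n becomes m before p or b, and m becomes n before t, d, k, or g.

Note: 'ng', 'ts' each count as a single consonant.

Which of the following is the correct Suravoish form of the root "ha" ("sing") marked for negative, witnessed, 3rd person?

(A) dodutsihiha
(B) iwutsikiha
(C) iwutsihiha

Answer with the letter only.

C

Attach evidentiality witnessed ih- (before consonant 'h') → ihha.
Attach person 3rd person uts- → utsihha.
Attach polarity negative iw- → iwutsihha.
Apply epenthesis: iwutsihha → iwutsihiha.
Nasal assimilation: no change.
So the correct form is iwutsihiha, option (C).
(B) iwutsikiha is wrong: it uses assumed instead of witnessed for evidentiality.
(A) dodutsihiha is wrong: it uses affirmative instead of negative for polarity.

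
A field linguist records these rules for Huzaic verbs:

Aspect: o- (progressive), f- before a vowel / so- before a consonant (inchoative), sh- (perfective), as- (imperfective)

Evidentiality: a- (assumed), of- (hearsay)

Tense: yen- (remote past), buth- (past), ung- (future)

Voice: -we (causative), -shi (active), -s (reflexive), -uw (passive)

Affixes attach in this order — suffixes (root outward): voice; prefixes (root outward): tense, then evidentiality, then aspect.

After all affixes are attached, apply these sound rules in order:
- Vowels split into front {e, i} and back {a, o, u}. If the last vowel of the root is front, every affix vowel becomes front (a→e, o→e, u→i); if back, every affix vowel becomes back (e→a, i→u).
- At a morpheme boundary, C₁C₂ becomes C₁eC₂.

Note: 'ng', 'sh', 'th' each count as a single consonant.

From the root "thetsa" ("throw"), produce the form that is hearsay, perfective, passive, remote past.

shofeyanethetsauw

Attach tense remote past yen- → yenthetsa.
Attach voice passive -uw → yenthetsauw.
Attach evidentiality hearsay of- → ofyenthetsauw.
Attach aspect perfective sh- → shofyenthetsauw.
Apply vowel harmony: shofyenthetsauw → shofyanthetsauw.
Apply epenthesis: shofyanthetsauw → shofeyanethetsauw.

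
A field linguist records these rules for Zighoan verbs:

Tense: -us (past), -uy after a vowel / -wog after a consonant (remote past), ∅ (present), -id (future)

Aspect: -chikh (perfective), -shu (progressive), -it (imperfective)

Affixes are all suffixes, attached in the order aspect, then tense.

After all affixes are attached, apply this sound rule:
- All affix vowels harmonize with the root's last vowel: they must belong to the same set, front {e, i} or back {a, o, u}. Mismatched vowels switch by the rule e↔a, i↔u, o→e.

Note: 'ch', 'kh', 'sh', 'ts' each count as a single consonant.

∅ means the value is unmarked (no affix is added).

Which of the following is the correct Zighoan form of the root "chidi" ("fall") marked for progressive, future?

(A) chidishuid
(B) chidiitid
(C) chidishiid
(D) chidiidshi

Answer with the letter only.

Attach aspect progressive -shu → chidishu.
Attach tense future -id → chidishuid.
Apply vowel harmony: chidishuid → chidishiid.
So the correct form is chidishiid, option (C).
(B) chidiitid is wrong: it uses imperfective instead of progressive for aspect.
(A) chidishuid is wrong: it fails to apply the sound rule(s).
(D) chidiidshi is wrong: it has the affixes in the wrong order.

C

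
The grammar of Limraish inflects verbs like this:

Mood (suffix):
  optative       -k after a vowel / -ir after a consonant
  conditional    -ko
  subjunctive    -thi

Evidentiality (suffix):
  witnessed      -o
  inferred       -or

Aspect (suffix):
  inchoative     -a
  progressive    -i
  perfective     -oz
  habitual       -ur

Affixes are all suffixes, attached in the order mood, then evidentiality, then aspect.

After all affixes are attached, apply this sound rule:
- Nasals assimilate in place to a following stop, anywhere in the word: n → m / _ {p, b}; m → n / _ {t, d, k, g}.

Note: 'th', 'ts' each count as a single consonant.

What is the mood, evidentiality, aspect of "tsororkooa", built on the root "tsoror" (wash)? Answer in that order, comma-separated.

Segment: tsoror-ko-o-a.
mood: -ko → conditional.
evidentiality: -o → witnessed.
aspect: -a → inchoative.

conditional, witnessed, inchoative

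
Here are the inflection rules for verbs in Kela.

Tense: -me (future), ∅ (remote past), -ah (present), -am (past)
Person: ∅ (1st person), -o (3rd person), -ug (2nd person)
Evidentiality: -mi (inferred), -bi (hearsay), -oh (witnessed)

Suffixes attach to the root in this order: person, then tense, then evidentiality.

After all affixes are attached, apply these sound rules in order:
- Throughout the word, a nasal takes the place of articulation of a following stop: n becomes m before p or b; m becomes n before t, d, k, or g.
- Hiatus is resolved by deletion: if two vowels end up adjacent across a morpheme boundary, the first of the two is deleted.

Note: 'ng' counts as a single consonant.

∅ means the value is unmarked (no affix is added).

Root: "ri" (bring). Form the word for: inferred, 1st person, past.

rammi

person = 1st person: zero marking, form stays ri.
Attach tense past -am → riam.
Attach evidentiality inferred -mi → riammi.
Nasal assimilation: no change.
Apply vowel deletion: riammi → rammi.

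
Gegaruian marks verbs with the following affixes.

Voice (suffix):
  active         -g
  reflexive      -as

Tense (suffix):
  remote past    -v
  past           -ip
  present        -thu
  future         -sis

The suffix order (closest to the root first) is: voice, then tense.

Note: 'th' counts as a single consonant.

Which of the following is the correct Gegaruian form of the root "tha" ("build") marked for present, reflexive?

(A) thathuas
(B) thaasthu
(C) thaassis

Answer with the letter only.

B

Attach voice reflexive -as → thaas.
Attach tense present -thu → thaasthu.
So the correct form is thaasthu, option (B).
(A) thathuas is wrong: it has the affixes in the wrong order.
(C) thaassis is wrong: it uses future instead of present for tense.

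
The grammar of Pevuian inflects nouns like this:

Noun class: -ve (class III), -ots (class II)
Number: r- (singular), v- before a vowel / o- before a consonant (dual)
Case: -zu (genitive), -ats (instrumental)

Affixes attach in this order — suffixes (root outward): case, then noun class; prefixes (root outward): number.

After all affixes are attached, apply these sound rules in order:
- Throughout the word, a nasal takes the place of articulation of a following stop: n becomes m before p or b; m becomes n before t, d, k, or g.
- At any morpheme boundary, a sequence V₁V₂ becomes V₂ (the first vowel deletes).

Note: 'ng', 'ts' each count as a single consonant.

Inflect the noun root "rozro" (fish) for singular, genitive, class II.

Attach case genitive -zu → rozrozu.
Attach number singular r- → rrozrozu.
Attach noun class class II -ots → rrozrozuots.
Nasal assimilation: no change.
Apply vowel deletion: rrozrozuots → rrozrozots.

rrozrozots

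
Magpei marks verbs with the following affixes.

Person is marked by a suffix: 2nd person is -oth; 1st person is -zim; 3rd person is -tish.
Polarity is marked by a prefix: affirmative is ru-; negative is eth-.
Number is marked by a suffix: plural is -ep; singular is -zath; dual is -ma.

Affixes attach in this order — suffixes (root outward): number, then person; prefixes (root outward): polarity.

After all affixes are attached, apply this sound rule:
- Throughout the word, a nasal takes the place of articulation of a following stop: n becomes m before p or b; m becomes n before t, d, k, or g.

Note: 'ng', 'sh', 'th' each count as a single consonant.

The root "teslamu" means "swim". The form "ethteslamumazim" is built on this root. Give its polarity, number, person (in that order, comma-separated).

Segment: eth-teslamu-ma-zim.
polarity: eth- → negative.
number: -ma → dual.
person: -zim → 1st person.

negative, dual, 1st person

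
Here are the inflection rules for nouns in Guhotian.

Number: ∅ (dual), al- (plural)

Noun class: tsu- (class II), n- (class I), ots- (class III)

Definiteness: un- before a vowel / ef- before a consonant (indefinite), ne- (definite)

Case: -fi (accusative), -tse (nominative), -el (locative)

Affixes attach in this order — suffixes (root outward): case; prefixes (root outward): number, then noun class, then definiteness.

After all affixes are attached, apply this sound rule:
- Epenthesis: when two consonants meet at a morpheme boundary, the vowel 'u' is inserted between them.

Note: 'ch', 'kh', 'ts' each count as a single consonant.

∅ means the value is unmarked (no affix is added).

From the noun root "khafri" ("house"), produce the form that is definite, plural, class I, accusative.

Attach case accusative -fi → khafrifi.
Attach number plural al- → alkhafrifi.
Attach noun class class I n- → nalkhafrifi.
Attach definiteness definite ne- → nenalkhafrifi.
Apply epenthesis: nenalkhafrifi → nenalukhafrifi.

nenalukhafrifi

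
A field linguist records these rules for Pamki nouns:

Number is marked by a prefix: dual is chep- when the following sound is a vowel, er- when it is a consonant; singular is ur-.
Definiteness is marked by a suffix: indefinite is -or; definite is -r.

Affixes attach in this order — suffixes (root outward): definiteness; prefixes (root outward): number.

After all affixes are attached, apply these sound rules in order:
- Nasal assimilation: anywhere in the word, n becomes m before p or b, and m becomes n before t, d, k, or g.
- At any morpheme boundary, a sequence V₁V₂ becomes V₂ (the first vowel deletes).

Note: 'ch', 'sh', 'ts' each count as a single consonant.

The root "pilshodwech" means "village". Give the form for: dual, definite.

Attach definiteness definite -r → pilshodwechr.
Attach number dual er- (before consonant 'p') → erpilshodwechr.
Nasal assimilation: no change.
Vowel deletion: no change.

erpilshodwechr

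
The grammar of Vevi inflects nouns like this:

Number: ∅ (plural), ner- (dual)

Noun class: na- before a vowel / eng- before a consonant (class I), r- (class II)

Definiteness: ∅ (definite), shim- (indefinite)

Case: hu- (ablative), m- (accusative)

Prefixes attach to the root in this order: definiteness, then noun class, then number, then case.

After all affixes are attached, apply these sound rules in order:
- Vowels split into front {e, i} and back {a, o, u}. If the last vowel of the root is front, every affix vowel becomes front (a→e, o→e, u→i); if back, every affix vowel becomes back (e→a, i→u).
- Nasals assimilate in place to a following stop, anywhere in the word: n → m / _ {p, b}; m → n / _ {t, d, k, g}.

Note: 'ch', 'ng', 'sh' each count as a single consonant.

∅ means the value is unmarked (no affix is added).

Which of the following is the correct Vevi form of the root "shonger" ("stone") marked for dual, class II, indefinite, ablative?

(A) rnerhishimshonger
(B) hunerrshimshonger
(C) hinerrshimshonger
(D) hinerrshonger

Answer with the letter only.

Attach definiteness indefinite shim- → shimshonger.
Attach noun class class II r- → rshimshonger.
Attach number dual ner- → nerrshimshonger.
Attach case ablative hu- → hunerrshimshonger.
Apply vowel harmony: hunerrshimshonger → hinerrshimshonger.
Nasal assimilation: no change.
So the correct form is hinerrshimshonger, option (C).
(A) rnerhishimshonger is wrong: it has the affixes in the wrong order.
(D) hinerrshonger is wrong: it uses definite instead of indefinite for definiteness.
(B) hunerrshimshonger is wrong: it fails to apply the sound rule(s).

C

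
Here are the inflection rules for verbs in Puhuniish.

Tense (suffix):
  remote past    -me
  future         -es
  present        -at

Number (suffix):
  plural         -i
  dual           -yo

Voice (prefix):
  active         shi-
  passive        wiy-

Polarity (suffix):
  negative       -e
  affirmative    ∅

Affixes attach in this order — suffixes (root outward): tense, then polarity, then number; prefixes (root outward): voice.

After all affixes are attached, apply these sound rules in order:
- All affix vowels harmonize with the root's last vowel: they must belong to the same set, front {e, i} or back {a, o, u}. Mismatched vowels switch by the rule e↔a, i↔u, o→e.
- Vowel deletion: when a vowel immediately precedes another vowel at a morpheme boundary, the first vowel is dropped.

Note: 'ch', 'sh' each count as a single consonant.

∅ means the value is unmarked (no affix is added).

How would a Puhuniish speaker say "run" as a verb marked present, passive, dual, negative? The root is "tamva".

wuytamvatayo

Attach tense present -at → tamvaat.
Attach voice passive wiy- → wiytamvaat.
Attach polarity negative -e → wiytamvaate.
Attach number dual -yo → wiytamvaateyo.
Apply vowel harmony: wiytamvaateyo → wuytamvaatayo.
Apply vowel deletion: wuytamvaatayo → wuytamvatayo.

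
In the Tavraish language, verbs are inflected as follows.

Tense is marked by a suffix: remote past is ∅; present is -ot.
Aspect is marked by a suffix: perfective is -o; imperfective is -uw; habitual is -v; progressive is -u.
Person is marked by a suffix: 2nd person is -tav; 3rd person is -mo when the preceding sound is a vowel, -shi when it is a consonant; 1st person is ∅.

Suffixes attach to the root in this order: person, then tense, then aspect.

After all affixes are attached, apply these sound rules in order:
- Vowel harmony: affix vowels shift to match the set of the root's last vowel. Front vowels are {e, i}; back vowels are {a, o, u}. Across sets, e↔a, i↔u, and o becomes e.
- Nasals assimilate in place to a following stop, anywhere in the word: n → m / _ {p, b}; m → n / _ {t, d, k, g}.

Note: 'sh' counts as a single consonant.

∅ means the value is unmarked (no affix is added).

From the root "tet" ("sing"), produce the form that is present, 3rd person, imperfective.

Attach person 3rd person -shi (after consonant 't') → tetshi.
Attach tense present -ot → tetshiot.
Attach aspect imperfective -uw → tetshiotuw.
Apply vowel harmony: tetshiotuw → tetshietiw.
Nasal assimilation: no change.

tetshietiw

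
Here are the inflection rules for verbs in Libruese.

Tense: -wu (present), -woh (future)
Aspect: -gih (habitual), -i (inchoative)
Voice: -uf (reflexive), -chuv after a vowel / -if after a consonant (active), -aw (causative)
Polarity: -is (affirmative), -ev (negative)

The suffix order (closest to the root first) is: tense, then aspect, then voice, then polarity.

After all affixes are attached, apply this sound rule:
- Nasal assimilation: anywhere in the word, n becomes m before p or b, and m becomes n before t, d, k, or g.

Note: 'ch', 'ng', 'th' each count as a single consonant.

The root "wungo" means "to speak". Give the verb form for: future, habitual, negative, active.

Attach tense future -woh → wungowoh.
Attach aspect habitual -gih → wungowohgih.
Attach voice active -if (after consonant 'h') → wungowohgihif.
Attach polarity negative -ev → wungowohgihifev.
Nasal assimilation: no change.

wungowohgihifev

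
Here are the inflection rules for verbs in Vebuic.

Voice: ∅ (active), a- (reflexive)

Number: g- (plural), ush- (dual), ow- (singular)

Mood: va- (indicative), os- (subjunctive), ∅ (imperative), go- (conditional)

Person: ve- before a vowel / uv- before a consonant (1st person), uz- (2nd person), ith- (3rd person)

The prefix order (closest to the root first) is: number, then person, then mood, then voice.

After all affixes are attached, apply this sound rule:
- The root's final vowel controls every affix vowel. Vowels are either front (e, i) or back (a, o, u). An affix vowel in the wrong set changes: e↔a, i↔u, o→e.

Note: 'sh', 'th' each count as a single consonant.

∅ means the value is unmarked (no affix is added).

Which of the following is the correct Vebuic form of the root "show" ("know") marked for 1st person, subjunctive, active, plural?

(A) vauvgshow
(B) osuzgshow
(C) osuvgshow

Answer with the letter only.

Attach number plural g- → gshow.
Attach person 1st person uv- (before consonant 'g') → uvgshow.
Attach mood subjunctive os- → osuvgshow.
voice = active: zero marking, form stays osuvgshow.
Vowel harmony: no change.
So the correct form is osuvgshow, option (C).
(A) vauvgshow is wrong: it uses indicative instead of subjunctive for mood.
(B) osuzgshow is wrong: it uses 2nd person instead of 1st person for person.

C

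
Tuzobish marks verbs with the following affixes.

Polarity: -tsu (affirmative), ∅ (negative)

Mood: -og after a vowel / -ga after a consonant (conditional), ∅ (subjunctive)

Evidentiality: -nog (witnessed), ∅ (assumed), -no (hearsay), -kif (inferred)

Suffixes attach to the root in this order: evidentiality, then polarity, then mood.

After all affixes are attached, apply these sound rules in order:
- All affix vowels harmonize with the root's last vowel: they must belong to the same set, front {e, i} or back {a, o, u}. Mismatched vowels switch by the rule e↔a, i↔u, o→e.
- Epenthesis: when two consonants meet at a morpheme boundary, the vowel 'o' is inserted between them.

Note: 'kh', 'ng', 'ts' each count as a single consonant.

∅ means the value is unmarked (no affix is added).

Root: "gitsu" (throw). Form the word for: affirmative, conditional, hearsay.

gitsunotsuog

Attach evidentiality hearsay -no → gitsuno.
Attach polarity affirmative -tsu → gitsunotsu.
Attach mood conditional -og (after vowel 'u') → gitsunotsuog.
Vowel harmony: no change.
Epenthesis: no change.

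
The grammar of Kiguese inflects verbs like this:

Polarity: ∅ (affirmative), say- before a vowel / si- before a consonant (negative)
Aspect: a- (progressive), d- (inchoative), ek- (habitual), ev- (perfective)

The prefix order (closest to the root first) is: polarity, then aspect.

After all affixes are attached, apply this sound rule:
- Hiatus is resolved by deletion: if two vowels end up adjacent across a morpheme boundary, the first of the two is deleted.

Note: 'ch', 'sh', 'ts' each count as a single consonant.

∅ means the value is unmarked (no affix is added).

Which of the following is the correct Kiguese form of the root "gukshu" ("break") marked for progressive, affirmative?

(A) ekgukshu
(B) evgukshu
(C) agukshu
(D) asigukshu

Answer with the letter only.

C

polarity = affirmative: zero marking, form stays gukshu.
Attach aspect progressive a- → agukshu.
Vowel deletion: no change.
So the correct form is agukshu, option (C).
(B) evgukshu is wrong: it uses perfective instead of progressive for aspect.
(A) ekgukshu is wrong: it uses habitual instead of progressive for aspect.
(D) asigukshu is wrong: it uses negative instead of affirmative for polarity.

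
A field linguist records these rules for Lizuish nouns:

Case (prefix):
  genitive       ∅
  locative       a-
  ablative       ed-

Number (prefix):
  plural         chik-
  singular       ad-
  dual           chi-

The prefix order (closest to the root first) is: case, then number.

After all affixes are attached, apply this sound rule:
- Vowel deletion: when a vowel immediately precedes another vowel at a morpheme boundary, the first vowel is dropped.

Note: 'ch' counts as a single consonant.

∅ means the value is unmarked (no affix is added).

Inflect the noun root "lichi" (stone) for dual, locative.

Attach case locative a- → alichi.
Attach number dual chi- → chialichi.
Apply vowel deletion: chialichi → chalichi.

chalichi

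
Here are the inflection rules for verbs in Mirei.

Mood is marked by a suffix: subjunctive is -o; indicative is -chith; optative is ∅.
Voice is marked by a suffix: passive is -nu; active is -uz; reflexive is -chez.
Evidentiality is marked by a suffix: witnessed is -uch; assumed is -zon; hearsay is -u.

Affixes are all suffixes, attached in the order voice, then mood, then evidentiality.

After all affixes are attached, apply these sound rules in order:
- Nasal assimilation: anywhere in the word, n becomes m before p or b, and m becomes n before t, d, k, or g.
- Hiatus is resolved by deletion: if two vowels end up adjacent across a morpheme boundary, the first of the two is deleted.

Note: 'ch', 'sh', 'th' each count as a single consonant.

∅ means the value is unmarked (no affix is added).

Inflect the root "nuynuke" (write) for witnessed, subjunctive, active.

Attach voice active -uz → nuynukeuz.
Attach mood subjunctive -o → nuynukeuzo.
Attach evidentiality witnessed -uch → nuynukeuzouch.
Nasal assimilation: no change.
Apply vowel deletion: nuynukeuzouch → nuynukuzuch.

nuynukuzuch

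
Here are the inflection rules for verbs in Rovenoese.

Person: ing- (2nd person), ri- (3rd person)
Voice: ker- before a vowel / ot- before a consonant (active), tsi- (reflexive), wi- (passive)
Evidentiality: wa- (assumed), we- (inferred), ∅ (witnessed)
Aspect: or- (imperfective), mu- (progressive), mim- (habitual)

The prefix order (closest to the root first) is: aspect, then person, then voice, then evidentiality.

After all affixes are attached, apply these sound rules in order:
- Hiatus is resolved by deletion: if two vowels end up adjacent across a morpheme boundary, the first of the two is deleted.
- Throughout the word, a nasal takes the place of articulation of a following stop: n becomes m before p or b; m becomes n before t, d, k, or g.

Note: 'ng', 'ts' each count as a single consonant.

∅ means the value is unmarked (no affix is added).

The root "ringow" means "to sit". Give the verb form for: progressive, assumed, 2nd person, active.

wakeringmuringow

Attach aspect progressive mu- → muringow.
Attach person 2nd person ing- → ingmuringow.
Attach voice active ker- (before vowel 'i') → keringmuringow.
Attach evidentiality assumed wa- → wakeringmuringow.
Vowel deletion: no change.
Nasal assimilation: no change.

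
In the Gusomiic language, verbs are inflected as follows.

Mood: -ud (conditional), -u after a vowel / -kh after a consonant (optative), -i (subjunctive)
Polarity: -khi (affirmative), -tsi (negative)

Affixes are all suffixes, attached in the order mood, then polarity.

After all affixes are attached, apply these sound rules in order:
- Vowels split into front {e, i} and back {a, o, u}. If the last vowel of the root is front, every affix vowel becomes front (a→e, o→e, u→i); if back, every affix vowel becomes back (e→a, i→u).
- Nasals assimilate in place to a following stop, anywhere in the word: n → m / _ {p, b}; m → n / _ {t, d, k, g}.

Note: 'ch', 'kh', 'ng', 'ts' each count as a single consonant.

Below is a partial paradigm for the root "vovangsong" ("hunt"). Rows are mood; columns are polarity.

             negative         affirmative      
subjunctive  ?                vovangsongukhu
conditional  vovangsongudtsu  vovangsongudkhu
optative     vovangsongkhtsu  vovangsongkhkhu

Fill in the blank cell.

Attach mood subjunctive -i → vovangsongi.
Attach polarity negative -tsi → vovangsongitsi.
Apply vowel harmony: vovangsongitsi → vovangsongutsu.
Nasal assimilation: no change.

vovangsongutsu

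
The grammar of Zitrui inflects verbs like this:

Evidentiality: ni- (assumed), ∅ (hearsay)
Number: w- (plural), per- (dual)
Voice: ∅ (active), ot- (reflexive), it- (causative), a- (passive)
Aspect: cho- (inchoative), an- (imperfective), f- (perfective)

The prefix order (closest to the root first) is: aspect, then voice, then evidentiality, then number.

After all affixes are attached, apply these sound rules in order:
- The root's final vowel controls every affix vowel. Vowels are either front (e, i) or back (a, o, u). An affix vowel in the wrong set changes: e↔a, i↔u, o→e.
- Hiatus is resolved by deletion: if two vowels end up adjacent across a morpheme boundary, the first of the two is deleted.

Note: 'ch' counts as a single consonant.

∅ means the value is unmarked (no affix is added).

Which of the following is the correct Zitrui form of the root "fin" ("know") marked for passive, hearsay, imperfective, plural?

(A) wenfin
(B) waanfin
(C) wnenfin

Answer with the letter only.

A

Attach aspect imperfective an- → anfin.
Attach voice passive a- → aanfin.
evidentiality = hearsay: zero marking, form stays aanfin.
Attach number plural w- → waanfin.
Apply vowel harmony: waanfin → weenfin.
Apply vowel deletion: weenfin → wenfin.
So the correct form is wenfin, option (A).
(C) wnenfin is wrong: it uses assumed instead of hearsay for evidentiality.
(B) waanfin is wrong: it fails to apply the sound rule(s).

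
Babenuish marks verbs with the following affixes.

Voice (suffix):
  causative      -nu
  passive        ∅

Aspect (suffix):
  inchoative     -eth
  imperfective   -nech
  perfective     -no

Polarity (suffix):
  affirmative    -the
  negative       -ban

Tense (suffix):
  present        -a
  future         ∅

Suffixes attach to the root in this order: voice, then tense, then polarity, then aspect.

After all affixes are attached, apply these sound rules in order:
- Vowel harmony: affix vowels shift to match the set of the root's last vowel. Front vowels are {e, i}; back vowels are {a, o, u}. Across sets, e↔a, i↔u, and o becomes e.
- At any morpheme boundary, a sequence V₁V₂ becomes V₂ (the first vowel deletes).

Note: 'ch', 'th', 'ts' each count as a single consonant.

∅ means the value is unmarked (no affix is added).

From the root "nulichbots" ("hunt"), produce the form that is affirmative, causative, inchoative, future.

Attach voice causative -nu → nulichbotsnu.
tense = future: zero marking, form stays nulichbotsnu.
Attach polarity affirmative -the → nulichbotsnuthe.
Attach aspect inchoative -eth → nulichbotsnutheeth.
Apply vowel harmony: nulichbotsnutheeth → nulichbotsnuthaath.
Apply vowel deletion: nulichbotsnuthaath → nulichbotsnuthath.

nulichbotsnuthath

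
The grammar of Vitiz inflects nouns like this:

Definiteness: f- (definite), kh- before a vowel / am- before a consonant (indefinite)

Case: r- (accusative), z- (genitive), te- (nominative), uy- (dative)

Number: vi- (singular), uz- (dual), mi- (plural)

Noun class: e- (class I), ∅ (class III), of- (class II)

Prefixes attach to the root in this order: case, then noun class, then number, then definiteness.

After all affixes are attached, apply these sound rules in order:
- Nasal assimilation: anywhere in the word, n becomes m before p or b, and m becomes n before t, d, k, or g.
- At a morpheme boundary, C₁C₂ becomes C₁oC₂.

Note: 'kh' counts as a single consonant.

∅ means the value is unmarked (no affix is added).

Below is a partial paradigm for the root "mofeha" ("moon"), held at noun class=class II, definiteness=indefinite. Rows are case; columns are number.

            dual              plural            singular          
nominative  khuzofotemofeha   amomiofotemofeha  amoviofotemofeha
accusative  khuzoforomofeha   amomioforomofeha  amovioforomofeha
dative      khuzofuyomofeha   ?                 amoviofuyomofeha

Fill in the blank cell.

amomiofuyomofeha

Attach case dative uy- → uymofeha.
Attach noun class class II of- → ofuymofeha.
Attach number plural mi- → miofuymofeha.
Attach definiteness indefinite am- (before consonant 'm') → ammiofuymofeha.
Nasal assimilation: no change.
Apply epenthesis: ammiofuymofeha → amomiofuyomofeha.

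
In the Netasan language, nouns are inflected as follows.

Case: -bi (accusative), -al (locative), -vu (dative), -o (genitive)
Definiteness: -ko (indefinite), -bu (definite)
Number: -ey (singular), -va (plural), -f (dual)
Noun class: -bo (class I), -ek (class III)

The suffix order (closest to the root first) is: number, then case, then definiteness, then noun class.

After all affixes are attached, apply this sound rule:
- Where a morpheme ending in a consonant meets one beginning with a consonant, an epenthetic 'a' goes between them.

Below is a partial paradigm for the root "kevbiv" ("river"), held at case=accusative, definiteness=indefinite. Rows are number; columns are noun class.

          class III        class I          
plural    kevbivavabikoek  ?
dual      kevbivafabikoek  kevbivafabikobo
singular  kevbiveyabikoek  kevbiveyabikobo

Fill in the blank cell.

Attach number plural -va → kevbivva.
Attach case accusative -bi → kevbivvabi.
Attach definiteness indefinite -ko → kevbivvabiko.
Attach noun class class I -bo → kevbivvabikobo.
Apply epenthesis: kevbivvabikobo → kevbivavabikobo.

kevbivavabikobo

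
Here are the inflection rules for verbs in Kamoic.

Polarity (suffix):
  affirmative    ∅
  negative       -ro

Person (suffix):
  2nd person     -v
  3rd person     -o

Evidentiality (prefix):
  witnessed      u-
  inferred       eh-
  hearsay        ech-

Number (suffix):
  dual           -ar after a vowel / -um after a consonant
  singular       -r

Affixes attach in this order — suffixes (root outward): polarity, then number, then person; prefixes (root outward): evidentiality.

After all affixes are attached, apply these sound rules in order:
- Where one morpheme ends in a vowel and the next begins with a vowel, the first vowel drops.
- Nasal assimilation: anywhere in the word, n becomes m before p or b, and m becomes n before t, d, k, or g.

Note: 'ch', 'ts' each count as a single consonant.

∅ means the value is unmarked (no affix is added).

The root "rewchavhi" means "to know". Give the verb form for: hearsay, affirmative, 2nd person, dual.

Attach evidentiality hearsay ech- → echrewchavhi.
polarity = affirmative: zero marking, form stays echrewchavhi.
Attach number dual -ar (after vowel 'i') → echrewchavhiar.
Attach person 2nd person -v → echrewchavhiarv.
Apply vowel deletion: echrewchavhiarv → echrewchavharv.
Nasal assimilation: no change.

echrewchavharv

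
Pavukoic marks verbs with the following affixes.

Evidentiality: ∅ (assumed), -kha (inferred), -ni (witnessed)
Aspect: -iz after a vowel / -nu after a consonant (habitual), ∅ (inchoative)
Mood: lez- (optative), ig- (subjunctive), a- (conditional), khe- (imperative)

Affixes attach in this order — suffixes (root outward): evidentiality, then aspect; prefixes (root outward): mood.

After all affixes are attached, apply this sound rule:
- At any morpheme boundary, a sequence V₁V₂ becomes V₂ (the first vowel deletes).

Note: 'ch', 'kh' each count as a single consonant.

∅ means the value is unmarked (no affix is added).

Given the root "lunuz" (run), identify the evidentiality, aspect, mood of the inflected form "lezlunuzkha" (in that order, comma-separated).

inferred, inchoative, optative

Segment: lez-lunuz-kha.
evidentiality: -kha → inferred.
aspect: ∅ → inchoative.
mood: lez- → optative.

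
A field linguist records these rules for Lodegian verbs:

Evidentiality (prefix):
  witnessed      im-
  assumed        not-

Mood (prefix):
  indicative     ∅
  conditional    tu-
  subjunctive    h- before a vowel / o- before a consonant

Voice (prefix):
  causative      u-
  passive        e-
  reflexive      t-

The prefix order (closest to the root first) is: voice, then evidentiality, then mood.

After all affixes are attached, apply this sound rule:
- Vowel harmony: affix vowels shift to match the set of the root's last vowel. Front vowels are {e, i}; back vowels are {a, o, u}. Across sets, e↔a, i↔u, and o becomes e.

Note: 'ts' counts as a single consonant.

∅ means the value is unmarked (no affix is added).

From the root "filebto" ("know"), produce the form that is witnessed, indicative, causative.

Attach voice causative u- → ufilebto.
Attach evidentiality witnessed im- → imufilebto.
mood = indicative: zero marking, form stays imufilebto.
Apply vowel harmony: imufilebto → umufilebto.

umufilebto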